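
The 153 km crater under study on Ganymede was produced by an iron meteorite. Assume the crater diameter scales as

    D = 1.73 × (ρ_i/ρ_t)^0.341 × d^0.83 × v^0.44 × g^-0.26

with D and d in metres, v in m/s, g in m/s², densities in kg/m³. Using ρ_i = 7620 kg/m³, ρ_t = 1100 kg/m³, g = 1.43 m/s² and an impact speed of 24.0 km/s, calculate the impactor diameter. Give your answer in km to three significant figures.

d ≈ 2.19 km

Rearranging for d: d = [D / (1.73 · (7620/1100)^0.341 · 24000^0.44 · 1.43^-0.26)]^(1/0.83).
D = 153000 m.
(7620/1100)^0.341 = 1.935
24000^0.44 = 84.58
1.43^-0.26 = 0.9112
Denominator = 1.73 × 1.935 × 84.58 × 0.9112 = 258.0
D / 258.0 = 153000 / 258.0 = 593.0
d = 593.0^(1/0.83) = 593.0^1.2048 = 2193 m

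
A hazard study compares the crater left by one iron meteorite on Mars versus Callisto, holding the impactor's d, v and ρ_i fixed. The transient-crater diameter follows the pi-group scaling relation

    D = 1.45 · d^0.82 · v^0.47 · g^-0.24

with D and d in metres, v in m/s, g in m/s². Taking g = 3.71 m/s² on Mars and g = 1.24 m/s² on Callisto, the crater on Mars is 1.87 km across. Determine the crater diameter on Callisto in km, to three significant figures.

All impactor-dependent factors cancel in the ratio, leaving D_Callisto/D_Mars = (g_Callisto/g_Mars)^-0.24.
(1.24/3.71)^-0.24 = 0.3342^-0.24 = 1.301
D_Callisto = 1.301 × 1.87 km = 2.43 km

D ≈ 2.43 km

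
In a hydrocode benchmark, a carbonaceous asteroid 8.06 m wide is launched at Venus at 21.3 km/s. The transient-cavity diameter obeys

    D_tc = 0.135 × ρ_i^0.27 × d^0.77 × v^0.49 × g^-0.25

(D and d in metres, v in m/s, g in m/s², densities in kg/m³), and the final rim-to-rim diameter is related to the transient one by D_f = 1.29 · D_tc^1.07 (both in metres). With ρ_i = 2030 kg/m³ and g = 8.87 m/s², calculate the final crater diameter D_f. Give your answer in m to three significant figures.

v = 21300 m/s.
ρ_i^0.27 = 2030^0.27 = 7.817
d^0.77 = 8.06^0.77 = 4.987
v^0.49 = 21300^0.49 = 132.1
g^-0.25 = 8.87^-0.25 = 0.5795
D_tc = 0.135 × 7.817 × 4.987 × 132.1 × 0.5795 = 402.9 m
D_f = 1.29 × (402.9)^1.07 = 791.0 m

D_f ≈ 791 m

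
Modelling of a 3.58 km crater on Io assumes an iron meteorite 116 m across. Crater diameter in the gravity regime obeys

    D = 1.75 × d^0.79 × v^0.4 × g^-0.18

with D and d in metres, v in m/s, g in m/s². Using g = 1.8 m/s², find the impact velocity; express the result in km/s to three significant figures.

v ≈ 20.6 km/s

Rearranging for v: v = [D / (1.75 · 116^0.79 · 1.8^-0.18)]^(1/0.4).
D = 3580 m.
116^0.79 = 42.75
1.8^-0.18 = 0.8996
Denominator = 1.75 × 42.75 × 0.8996 = 67.30
D / 67.30 = 3580 / 67.30 = 53.19
v = 53.19^(1/0.4) = 53.19^2.5 = 20634 m/s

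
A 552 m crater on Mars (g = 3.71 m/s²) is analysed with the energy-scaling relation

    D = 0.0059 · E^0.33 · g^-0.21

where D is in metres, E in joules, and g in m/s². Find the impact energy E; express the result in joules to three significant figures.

E ≈ 2.67 × 10^15 J

Rearranging: E = [D / (0.0059 · g^-0.21)]^(1/0.33).
g^-0.21 = 3.71^-0.21 = 0.7593
D / (0.0059 × 0.7593) = 552 / (4.480 × 10^-3) = 1.232 × 10^5
E = (1.232 × 10^5)^3.0303 = 2.667 × 10^15 J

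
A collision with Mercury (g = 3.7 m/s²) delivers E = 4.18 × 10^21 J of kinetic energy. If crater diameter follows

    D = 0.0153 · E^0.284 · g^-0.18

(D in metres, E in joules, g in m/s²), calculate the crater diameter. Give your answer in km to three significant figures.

D ≈ 16.7 km

E^0.284 = (4.18 × 10^21)^0.284 = 1.382 × 10^6
g^-0.18 = 3.7^-0.18 = 0.7902
D = 0.0153 × 1.382 × 10^6 × 0.7902 = 16708 m
   = 16.71 km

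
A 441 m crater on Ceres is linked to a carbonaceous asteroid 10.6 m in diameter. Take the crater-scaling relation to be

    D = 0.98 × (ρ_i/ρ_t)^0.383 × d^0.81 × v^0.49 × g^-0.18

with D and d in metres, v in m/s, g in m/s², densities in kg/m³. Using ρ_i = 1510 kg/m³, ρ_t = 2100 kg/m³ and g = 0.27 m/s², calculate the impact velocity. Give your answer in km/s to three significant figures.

Rearranging for v: v = [D / (0.98 · (1510/2100)^0.383 · 10.6^0.81 · 0.27^-0.18)]^(1/0.49).
(1510/2100)^0.383 = 0.8813
10.6^0.81 = 6.769
0.27^-0.18 = 1.266
Denominator = 0.98 × 0.8813 × 6.769 × 1.266 = 7.401
D / 7.401 = 441 / 7.401 = 59.59
v = 59.59^(1/0.49) = 59.59^2.0408 = 4195 m/s

v ≈ 4.20 km/s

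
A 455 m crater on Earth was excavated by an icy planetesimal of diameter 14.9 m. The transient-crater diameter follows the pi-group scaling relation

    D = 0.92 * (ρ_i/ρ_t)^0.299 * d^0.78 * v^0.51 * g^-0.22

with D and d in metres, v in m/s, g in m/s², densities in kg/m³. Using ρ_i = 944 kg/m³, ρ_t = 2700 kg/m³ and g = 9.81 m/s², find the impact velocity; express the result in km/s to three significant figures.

v ≈ 15.3 km/s

Rearranging for v: v = [D / (0.92 · (944/2700)^0.299 · 14.9^0.78 · 9.81^-0.22)]^(1/0.51).
(944/2700)^0.299 = 0.7304
14.9^0.78 = 8.224
9.81^-0.22 = 0.6051
Denominator = 0.92 × 0.7304 × 8.224 × 0.6051 = 3.344
D / 3.344 = 455 / 3.344 = 136.1
v = 136.1^(1/0.51) = 136.1^1.9608 = 15278 m/s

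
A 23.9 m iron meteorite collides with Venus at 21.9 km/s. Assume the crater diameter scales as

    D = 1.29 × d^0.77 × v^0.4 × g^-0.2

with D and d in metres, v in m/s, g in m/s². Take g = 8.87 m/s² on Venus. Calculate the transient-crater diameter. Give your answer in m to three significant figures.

In SI units: v = 21900 m/s.
d^0.77 = 23.9^0.77 = 11.52
v^0.4 = 21900^0.4 = 54.47
g^-0.2 = 8.87^-0.2 = 0.6463
D = 1.29 × 11.52 × 54.47 × 0.6463 = 523.2 m

D ≈ 523 m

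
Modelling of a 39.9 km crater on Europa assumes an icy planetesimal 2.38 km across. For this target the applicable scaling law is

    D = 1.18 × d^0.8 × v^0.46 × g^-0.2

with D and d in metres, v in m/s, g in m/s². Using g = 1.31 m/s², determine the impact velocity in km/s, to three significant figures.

v ≈ 10.6 km/s

Rearranging for v: v = [D / (1.18 · 2380^0.8 · 1.31^-0.2)]^(1/0.46).
D = 39900 m.
2380^0.8 = 502.6
1.31^-0.2 = 0.9474
Denominator = 1.18 × 502.6 × 0.9474 = 561.9
D / 561.9 = 39900 / 561.9 = 71.01
v = 71.01^(1/0.46) = 71.01^2.1739 = 10582 m/s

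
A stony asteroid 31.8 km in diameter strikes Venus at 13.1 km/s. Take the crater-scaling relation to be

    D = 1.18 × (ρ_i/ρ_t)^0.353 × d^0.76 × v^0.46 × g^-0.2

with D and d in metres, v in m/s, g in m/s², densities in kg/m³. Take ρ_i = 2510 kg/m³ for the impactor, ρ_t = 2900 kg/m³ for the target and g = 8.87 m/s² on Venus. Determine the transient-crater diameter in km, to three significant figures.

D ≈ 150 km

In SI units: d = 31800 m, v = 13100 m/s.
(ρ_i/ρ_t)^0.353 = (2510/2900)^0.353 = 0.9503
d^0.76 = 31800^0.76 = 2641
v^0.46 = 13100^0.46 = 78.33
g^-0.2 = 8.87^-0.2 = 0.6463
D = 1.18 × 0.9503 × 2641 × 78.33 × 0.6463 = 1.499 × 10^5 m
   = 149.9 km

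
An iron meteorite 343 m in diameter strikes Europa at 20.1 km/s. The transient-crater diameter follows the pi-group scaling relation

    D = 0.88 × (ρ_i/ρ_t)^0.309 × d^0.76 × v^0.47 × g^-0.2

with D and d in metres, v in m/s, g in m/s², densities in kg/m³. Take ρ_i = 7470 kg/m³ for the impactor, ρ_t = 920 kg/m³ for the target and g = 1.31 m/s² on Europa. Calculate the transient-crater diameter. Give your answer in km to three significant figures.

In SI units: v = 20100 m/s.
(ρ_i/ρ_t)^0.309 = (7470/920)^0.309 = 1.910
d^0.76 = 343^0.76 = 84.49
v^0.47 = 20100^0.47 = 105.3
g^-0.2 = 1.31^-0.2 = 0.9474
D = 0.88 × 1.910 × 84.49 × 105.3 × 0.9474 = 14167 m
   = 14.17 km

D ≈ 14.2 km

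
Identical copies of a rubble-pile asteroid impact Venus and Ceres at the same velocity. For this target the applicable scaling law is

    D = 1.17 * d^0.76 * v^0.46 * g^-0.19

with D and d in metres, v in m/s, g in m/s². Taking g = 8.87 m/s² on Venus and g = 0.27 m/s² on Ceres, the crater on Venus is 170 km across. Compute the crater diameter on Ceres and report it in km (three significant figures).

D ≈ 330 km

All impactor-dependent factors cancel in the ratio, leaving D_Ceres/D_Venus = (g_Ceres/g_Venus)^-0.19.
(0.27/8.87)^-0.19 = 0.03044^-0.19 = 1.942
D_Ceres = 1.942 × 170 km = 330 km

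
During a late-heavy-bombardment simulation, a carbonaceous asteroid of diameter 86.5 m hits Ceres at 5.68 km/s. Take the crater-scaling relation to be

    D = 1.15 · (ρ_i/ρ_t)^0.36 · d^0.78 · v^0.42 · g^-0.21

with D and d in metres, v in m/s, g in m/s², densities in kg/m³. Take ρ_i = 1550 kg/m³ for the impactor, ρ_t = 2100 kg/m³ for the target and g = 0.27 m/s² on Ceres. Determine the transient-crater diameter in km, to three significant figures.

D ≈ 1.66 km

In SI units: v = 5680 m/s.
(ρ_i/ρ_t)^0.36 = (1550/2100)^0.36 = 0.8964
d^0.78 = 86.5^0.78 = 32.42
v^0.42 = 5680^0.42 = 37.74
g^-0.21 = 0.27^-0.21 = 1.316
D = 1.15 × 0.8964 × 32.42 × 37.74 × 1.316 = 1660 m
   = 1.660 km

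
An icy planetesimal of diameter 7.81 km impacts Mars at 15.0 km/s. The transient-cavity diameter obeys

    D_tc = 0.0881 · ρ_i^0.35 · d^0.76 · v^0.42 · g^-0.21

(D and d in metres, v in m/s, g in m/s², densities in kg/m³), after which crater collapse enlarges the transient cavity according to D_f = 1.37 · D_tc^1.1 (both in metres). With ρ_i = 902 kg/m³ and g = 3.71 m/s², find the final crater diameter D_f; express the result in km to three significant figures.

In SI: d = 7810 m, v = 15000 m/s.
ρ_i^0.35 = 902^0.35 = 10.82
d^0.76 = 7810^0.76 = 908.7
v^0.42 = 15000^0.42 = 56.75
g^-0.21 = 3.71^-0.21 = 0.7593
D_tc = 0.0881 × 10.82 × 908.7 × 56.75 × 0.7593 = 37330 m
D_f = 1.37 × (37330)^1.1 = 1.465 × 10^5 m
     = 146.5 km

D_f ≈ 147 km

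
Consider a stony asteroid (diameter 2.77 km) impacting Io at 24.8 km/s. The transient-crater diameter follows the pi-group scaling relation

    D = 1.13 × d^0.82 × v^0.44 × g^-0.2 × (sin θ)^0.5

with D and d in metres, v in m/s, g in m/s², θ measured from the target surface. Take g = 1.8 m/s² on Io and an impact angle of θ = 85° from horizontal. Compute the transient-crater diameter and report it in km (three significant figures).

In SI units: d = 2770 m, v = 24800 m/s.
d^0.82 = 2770^0.82 = 665.0
v^0.44 = 24800^0.44 = 85.81
g^-0.2 = 1.8^-0.2 = 0.8891
(sin 85°)^0.5 = 0.9962^0.5 = 0.9981
D = 1.13 × 665.0 × 85.81 × 0.8891 × 0.9981 = 57222 m
   = 57.22 km

D ≈ 57.2 km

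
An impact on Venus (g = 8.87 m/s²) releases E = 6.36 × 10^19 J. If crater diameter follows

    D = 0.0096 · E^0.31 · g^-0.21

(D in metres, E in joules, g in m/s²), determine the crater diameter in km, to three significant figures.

D ≈ 8.36 km

E^0.31 = (6.36 × 10^19)^0.31 = 1.377 × 10^6
g^-0.21 = 8.87^-0.21 = 0.6323
D = 0.0096 × 1.377 × 10^6 × 0.6323 = 8359 m
   = 8.359 km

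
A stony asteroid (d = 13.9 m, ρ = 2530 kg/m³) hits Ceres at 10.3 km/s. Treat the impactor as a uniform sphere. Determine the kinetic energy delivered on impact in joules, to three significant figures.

E ≈ 1.89 × 10^14 J

v = 10300 m/s.
Mass m = (π/6) ρ d³ = (π/6) × 2530 × (13.9)³ = 3.558 × 10^6 kg
E = ½ m v² = 0.5 × 3.558 × 10^6 × (10300)² = 1.887 × 10^14 J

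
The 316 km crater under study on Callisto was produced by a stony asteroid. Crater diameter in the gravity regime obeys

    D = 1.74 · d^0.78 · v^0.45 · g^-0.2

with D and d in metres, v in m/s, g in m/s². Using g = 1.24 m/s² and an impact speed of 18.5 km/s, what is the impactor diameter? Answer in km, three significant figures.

d ≈ 20.2 km

Rearranging for d: d = [D / (1.74 · 18500^0.45 · 1.24^-0.2)]^(1/0.78).
D = 316000 m.
18500^0.45 = 83.22
1.24^-0.2 = 0.9579
Denominator = 1.74 × 83.22 × 0.9579 = 138.7
D / 138.7 = 316000 / 138.7 = 2278
d = 2278^(1/0.78) = 2278^1.2821 = 20171 m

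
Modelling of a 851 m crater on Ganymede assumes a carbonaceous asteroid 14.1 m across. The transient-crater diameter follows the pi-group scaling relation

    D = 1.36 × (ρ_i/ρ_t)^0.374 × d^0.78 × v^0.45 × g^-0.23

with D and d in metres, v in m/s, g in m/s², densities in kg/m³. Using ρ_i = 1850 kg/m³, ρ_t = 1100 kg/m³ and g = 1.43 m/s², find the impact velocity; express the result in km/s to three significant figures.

Rearranging for v: v = [D / (1.36 · (1850/1100)^0.374 · 14.1^0.78 · 1.43^-0.23)]^(1/0.45).
(1850/1100)^0.374 = 1.215
14.1^0.78 = 7.878
1.43^-0.23 = 0.9210
Denominator = 1.36 × 1.215 × 7.878 × 0.9210 = 11.99
D / 11.99 = 851 / 11.99 = 70.98
v = 70.98^(1/0.45) = 70.98^2.2222 = 12990 m/s

v ≈ 13.0 km/s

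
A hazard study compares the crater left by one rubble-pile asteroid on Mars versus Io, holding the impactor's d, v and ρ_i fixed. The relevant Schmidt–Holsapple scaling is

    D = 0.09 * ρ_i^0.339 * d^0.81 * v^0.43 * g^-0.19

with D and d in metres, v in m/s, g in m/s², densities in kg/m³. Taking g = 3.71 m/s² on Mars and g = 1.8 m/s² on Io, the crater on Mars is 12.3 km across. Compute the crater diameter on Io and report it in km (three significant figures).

All impactor-dependent factors cancel in the ratio, leaving D_Io/D_Mars = (g_Io/g_Mars)^-0.19.
(1.8/3.71)^-0.19 = 0.4852^-0.19 = 1.147
D_Io = 1.147 × 12.3 km = 14.1 km

D ≈ 14.1 km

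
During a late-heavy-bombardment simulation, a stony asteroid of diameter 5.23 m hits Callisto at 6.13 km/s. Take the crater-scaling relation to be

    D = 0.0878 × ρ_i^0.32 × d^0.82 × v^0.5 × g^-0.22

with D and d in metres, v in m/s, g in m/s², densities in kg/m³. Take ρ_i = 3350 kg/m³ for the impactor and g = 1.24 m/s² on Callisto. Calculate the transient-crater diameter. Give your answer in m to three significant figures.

In SI units: v = 6130 m/s.
ρ_i^0.32 = 3350^0.32 = 13.43
d^0.82 = 5.23^0.82 = 3.883
v^0.5 = 6130^0.5 = 78.29
g^-0.22 = 1.24^-0.22 = 0.9538
D = 0.0878 × 13.43 × 3.883 × 78.29 × 0.9538 = 341.9 m

D ≈ 342 m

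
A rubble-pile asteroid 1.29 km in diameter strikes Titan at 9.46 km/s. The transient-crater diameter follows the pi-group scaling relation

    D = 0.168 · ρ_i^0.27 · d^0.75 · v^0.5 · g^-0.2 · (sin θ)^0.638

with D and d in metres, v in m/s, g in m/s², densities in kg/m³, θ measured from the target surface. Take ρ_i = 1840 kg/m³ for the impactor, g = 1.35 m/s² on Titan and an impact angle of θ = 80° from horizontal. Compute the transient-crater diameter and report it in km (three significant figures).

In SI units: d = 1290 m, v = 9460 m/s.
ρ_i^0.27 = 1840^0.27 = 7.612
d^0.75 = 1290^0.75 = 215.2
v^0.5 = 9460^0.5 = 97.26
g^-0.2 = 1.35^-0.2 = 0.9417
(sin 80°)^0.638 = 0.9848^0.638 = 0.9903
D = 0.168 × 7.612 × 215.2 × 97.26 × 0.9417 × 0.9903 = 24961 m
   = 24.96 km

D ≈ 25.0 km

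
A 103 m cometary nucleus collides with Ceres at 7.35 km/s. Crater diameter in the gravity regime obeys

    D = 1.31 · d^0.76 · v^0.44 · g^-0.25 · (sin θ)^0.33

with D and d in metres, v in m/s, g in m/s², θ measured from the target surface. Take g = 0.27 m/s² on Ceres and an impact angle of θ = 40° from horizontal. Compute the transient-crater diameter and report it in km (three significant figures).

In SI units: v = 7350 m/s.
d^0.76 = 103^0.76 = 33.87
v^0.44 = 7350^0.44 = 50.25
g^-0.25 = 0.27^-0.25 = 1.387
(sin 40°)^0.33 = 0.6428^0.33 = 0.8643
D = 1.31 × 33.87 × 50.25 × 1.387 × 0.8643 = 2673 m
   = 2.673 km

D ≈ 2.67 km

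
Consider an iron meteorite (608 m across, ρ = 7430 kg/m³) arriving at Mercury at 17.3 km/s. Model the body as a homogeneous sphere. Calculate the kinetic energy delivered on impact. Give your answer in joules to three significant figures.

v = 17300 m/s.
Mass m = (π/6) ρ d³ = (π/6) × 7430 × (608)³ = 8.744 × 10^11 kg
E = ½ m v² = 0.5 × 8.744 × 10^11 × (17300)² = 1.308 × 10^20 J

E ≈ 1.31 × 10^20 J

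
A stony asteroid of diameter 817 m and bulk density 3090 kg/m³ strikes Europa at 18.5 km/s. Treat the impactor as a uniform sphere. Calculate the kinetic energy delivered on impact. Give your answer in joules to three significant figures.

E ≈ 1.51 × 10^20 J

v = 18500 m/s.
Mass m = (π/6) ρ d³ = (π/6) × 3090 × (817)³ = 8.823 × 10^11 kg
E = ½ m v² = 0.5 × 8.823 × 10^11 × (18500)² = 1.510 × 10^20 J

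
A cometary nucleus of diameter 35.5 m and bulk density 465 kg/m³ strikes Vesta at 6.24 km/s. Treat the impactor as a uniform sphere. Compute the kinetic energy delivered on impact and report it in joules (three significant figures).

E ≈ 2.12 × 10^14 J

v = 6240 m/s.
Mass m = (π/6) ρ d³ = (π/6) × 465 × (35.5)³ = 1.089 × 10^7 kg
E = ½ m v² = 0.5 × 1.089 × 10^7 × (6240)² = 2.120 × 10^14 J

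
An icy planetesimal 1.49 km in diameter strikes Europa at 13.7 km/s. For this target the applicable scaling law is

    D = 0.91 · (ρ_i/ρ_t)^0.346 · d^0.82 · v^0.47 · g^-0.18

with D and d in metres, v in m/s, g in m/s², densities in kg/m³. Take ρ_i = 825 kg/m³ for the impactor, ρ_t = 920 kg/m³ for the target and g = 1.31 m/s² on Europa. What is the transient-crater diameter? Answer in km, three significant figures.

D ≈ 29.4 km

In SI units: d = 1490 m, v = 13700 m/s.
(ρ_i/ρ_t)^0.346 = (825/920)^0.346 = 0.9630
d^0.82 = 1490^0.82 = 400.0
v^0.47 = 13700^0.47 = 87.95
g^-0.18 = 1.31^-0.18 = 0.9526
D = 0.91 × 0.9630 × 400.0 × 87.95 × 0.9526 = 29368 m
   = 29.37 km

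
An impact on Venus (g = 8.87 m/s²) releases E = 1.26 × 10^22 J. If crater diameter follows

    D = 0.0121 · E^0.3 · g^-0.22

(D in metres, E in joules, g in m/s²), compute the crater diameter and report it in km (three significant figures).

E^0.3 = (1.26 × 10^22)^0.3 = 4.267 × 10^6
g^-0.22 = 8.87^-0.22 = 0.6187
D = 0.0121 × 4.267 × 10^6 × 0.6187 = 31944 m
   = 31.94 km

D ≈ 31.9 km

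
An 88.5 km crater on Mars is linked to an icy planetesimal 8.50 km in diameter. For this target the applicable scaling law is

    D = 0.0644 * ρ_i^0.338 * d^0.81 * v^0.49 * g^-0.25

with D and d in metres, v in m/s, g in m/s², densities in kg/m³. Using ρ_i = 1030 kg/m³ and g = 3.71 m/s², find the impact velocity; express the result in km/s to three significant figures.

Rearranging for v: v = [D / (0.0644 · 1030^0.338 · 8500^0.81 · 3.71^-0.25)]^(1/0.49).
D = 88500 m.
1030^0.338 = 10.43
8500^0.81 = 1523
3.71^-0.25 = 0.7205
Denominator = 0.0644 × 10.43 × 1523 × 0.7205 = 737.1
D / 737.1 = 88500 / 737.1 = 120.1
v = 120.1^(1/0.49) = 120.1^2.0408 = 17536 m/s

v ≈ 17.5 km/s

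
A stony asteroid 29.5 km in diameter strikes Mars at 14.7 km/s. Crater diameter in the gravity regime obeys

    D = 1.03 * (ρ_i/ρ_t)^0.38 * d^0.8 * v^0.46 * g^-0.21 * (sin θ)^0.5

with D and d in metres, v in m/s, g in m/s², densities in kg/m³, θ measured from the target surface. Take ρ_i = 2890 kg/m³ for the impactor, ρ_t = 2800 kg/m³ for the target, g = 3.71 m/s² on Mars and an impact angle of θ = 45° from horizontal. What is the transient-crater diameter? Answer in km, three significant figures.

D ≈ 207 km

In SI units: d = 29500 m, v = 14700 m/s.
(ρ_i/ρ_t)^0.38 = (2890/2800)^0.38 = 1.012
d^0.8 = 29500^0.8 = 3766
v^0.46 = 14700^0.46 = 82.60
g^-0.21 = 3.71^-0.21 = 0.7593
(sin 45°)^0.5 = 0.7071^0.5 = 0.8409
D = 1.03 × 1.012 × 3766 × 82.60 × 0.7593 × 0.8409 = 2.070 × 10^5 m
   = 207.0 km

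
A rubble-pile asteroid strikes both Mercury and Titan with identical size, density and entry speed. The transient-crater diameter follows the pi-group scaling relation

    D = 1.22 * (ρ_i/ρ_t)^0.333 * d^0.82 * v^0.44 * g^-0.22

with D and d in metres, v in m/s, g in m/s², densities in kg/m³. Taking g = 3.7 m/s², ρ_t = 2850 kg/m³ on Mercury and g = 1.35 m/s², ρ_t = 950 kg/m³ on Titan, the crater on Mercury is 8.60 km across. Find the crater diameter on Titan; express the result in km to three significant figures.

The impactor-only factors (d, v, ρ_i) cancel in the ratio, leaving D_Titan/D_Mercury = (g_Titan/g_Mercury)^-0.22 · (ρ_t,Mercury/ρ_t,Titan)^0.333.
(1.35/3.7)^-0.22 = 0.3649^-0.22 = 1.248
(2850/950)^0.333 = 3.000^0.333 = 1.442
Ratio = 1.248 × 1.442 = 1.800
D_Titan = 1.800 × 8.60 km = 15.5 km

D ≈ 15.5 km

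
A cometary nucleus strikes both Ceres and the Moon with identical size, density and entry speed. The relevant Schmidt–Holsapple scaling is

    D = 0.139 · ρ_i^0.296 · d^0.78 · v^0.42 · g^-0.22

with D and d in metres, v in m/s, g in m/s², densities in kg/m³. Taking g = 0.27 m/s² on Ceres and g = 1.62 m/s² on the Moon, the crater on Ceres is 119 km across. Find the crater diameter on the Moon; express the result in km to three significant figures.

D ≈ 80.2 km

All impactor-dependent factors cancel in the ratio, leaving D_Moon/D_Ceres = (g_Moon/g_Ceres)^-0.22.
(1.62/0.27)^-0.22 = 6.000^-0.22 = 0.6742
D_Moon = 0.6742 × 119 km = 80.2 km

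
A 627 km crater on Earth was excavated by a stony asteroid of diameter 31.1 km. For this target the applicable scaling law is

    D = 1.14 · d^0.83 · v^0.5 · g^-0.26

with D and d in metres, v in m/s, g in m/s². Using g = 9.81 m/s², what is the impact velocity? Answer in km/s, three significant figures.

v ≈ 34.5 km/s

Rearranging for v: v = [D / (1.14 · 31100^0.83 · 9.81^-0.26)]^(1/0.5).
D = 627000 m.
31100^0.83 = 5358
9.81^-0.26 = 0.5523
Denominator = 1.14 × 5358 × 0.5523 = 3374
D / 3374 = 627000 / 3374 = 185.8
v = 185.8^(1/0.5) = 185.8^2 = 34522 m/s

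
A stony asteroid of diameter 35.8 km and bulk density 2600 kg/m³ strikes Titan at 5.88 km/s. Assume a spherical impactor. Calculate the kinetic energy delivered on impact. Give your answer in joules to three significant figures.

d = 35800 m; v = 5880 m/s.
Mass m = (π/6) ρ d³ = (π/6) × 2600 × (35800)³ = 6.246 × 10^16 kg
E = ½ m v² = 0.5 × 6.246 × 10^16 × (5880)² = 1.080 × 10^24 J

E ≈ 1.08 × 10^24 J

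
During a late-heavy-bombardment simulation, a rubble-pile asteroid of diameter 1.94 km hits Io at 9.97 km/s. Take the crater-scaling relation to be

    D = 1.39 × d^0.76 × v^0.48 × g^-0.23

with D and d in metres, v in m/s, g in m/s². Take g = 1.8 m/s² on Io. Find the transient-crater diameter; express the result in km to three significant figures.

In SI units: d = 1940 m, v = 9970 m/s.
d^0.76 = 1940^0.76 = 315.3
v^0.48 = 9970^0.48 = 83.06
g^-0.23 = 1.8^-0.23 = 0.8735
D = 1.39 × 315.3 × 83.06 × 0.8735 = 31798 m
   = 31.80 km

D ≈ 31.8 km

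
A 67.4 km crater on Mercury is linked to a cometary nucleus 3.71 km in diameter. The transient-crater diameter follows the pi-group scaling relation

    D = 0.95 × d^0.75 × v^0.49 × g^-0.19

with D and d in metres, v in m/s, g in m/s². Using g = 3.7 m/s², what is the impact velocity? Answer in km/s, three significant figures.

Rearranging for v: v = [D / (0.95 · 3710^0.75 · 3.7^-0.19)]^(1/0.49).
D = 67400 m.
3710^0.75 = 475.4
3.7^-0.19 = 0.7799
Denominator = 0.95 × 475.4 × 0.7799 = 352.2
D / 352.2 = 67400 / 352.2 = 191.4
v = 191.4^(1/0.49) = 191.4^2.0408 = 45393 m/s

v ≈ 45.4 km/s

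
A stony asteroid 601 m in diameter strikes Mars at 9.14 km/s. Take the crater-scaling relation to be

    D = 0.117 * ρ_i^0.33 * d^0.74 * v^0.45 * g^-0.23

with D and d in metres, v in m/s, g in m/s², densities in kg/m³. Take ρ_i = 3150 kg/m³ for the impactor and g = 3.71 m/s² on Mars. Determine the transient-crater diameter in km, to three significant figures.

In SI units: v = 9140 m/s.
ρ_i^0.33 = 3150^0.33 = 14.27
d^0.74 = 601^0.74 = 113.9
v^0.45 = 9140^0.45 = 60.59
g^-0.23 = 3.71^-0.23 = 0.7397
D = 0.117 × 14.27 × 113.9 × 60.59 × 0.7397 = 8523 m
   = 8.523 km

D ≈ 8.52 km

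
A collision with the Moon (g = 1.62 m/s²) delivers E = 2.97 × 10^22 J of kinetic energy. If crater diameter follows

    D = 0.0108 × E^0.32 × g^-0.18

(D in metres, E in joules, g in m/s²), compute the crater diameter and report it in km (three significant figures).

E^0.32 = (2.97 × 10^22)^0.32 = 1.553 × 10^7
g^-0.18 = 1.62^-0.18 = 0.9168
D = 0.0108 × 1.553 × 10^7 × 0.9168 = 1.538 × 10^5 m
   = 153.8 km

D ≈ 154 km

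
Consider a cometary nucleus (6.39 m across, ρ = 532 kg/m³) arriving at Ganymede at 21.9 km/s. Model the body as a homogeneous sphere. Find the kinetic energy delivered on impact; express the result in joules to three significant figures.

v = 21900 m/s.
Mass m = (π/6) ρ d³ = (π/6) × 532 × (6.39)³ = 7.268 × 10^4 kg
E = ½ m v² = 0.5 × 7.268 × 10^4 × (21900)² = 1.743 × 10^13 J

E ≈ 1.74 × 10^13 J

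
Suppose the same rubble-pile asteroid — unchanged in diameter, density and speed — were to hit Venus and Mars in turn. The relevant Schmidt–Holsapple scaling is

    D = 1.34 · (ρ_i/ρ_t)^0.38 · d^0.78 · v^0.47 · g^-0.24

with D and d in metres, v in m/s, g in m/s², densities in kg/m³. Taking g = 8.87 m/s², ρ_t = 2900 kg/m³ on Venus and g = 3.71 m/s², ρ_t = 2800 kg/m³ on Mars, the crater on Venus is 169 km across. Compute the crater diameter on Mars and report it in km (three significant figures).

D ≈ 211 km

The impactor-only factors (d, v, ρ_i) cancel in the ratio, leaving D_Mars/D_Venus = (g_Mars/g_Venus)^-0.24 · (ρ_t,Venus/ρ_t,Mars)^0.38.
(3.71/8.87)^-0.24 = 0.4183^-0.24 = 1.233
(2900/2800)^0.38 = 1.036^0.38 = 1.014
Ratio = 1.233 × 1.014 = 1.250
D_Mars = 1.250 × 169 km = 211 km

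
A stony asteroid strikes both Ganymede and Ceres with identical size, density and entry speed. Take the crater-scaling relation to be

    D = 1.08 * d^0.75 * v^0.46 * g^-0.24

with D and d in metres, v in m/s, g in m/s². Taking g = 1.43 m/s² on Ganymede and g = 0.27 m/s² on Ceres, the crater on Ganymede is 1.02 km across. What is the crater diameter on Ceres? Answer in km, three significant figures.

All impactor-dependent factors cancel in the ratio, leaving D_Ceres/D_Ganymede = (g_Ceres/g_Ganymede)^-0.24.
(0.27/1.43)^-0.24 = 0.1888^-0.24 = 1.492
D_Ceres = 1.492 × 1.02 km = 1.52 km

D ≈ 1.52 km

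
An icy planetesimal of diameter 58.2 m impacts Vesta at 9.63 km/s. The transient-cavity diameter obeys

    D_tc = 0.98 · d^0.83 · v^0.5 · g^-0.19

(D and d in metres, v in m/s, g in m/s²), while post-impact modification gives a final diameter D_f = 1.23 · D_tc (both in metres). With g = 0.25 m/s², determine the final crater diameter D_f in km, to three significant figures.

v = 9630 m/s.
d^0.83 = 58.2^0.83 = 29.17
v^0.5 = 9630^0.5 = 98.13
g^-0.19 = 0.25^-0.19 = 1.301
D_tc = 0.98 × 29.17 × 98.13 × 1.301 = 3650 m
D_f = 1.23 × 3650 = 4490 m
     = 4.489 km

D_f ≈ 4.49 km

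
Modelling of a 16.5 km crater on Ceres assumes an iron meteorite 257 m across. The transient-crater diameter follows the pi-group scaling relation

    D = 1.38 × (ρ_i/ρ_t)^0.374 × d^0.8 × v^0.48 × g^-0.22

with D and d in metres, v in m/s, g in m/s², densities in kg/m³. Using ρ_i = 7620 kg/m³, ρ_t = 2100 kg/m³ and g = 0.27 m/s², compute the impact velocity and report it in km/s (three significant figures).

v ≈ 6.05 km/s

Rearranging for v: v = [D / (1.38 · (7620/2100)^0.374 · 257^0.8 · 0.27^-0.22)]^(1/0.48).
D = 16500 m.
(7620/2100)^0.374 = 1.619
257^0.8 = 84.71
0.27^-0.22 = 1.334
Denominator = 1.38 × 1.619 × 84.71 × 1.334 = 252.5
D / 252.5 = 16500 / 252.5 = 65.35
v = 65.35^(1/0.48) = 65.35^2.0833 = 6049 m/s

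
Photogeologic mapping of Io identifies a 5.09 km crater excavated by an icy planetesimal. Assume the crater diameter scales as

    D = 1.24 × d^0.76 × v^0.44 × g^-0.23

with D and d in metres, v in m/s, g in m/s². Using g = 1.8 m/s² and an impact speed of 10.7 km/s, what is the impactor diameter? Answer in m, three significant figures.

Rearranging for d: d = [D / (1.24 · 10700^0.44 · 1.8^-0.23)]^(1/0.76).
D = 5090 m.
10700^0.44 = 59.28
1.8^-0.23 = 0.8735
Denominator = 1.24 × 59.28 × 0.8735 = 64.21
D / 64.21 = 5090 / 64.21 = 79.27
d = 79.27^(1/0.76) = 79.27^1.3158 = 315.4 m

d ≈ 315 m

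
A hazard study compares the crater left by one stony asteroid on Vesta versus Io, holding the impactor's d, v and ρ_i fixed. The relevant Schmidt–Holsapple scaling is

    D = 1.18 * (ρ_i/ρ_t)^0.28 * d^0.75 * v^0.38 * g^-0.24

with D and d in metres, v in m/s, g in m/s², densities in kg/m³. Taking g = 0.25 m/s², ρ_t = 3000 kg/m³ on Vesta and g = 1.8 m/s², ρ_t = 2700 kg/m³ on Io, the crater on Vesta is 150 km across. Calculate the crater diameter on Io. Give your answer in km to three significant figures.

The impactor-only factors (d, v, ρ_i) cancel in the ratio, leaving D_Io/D_Vesta = (g_Io/g_Vesta)^-0.24 · (ρ_t,Vesta/ρ_t,Io)^0.28.
(1.8/0.25)^-0.24 = 7.200^-0.24 = 0.6226
(3000/2700)^0.28 = 1.111^0.28 = 1.030
Ratio = 0.6226 × 1.030 = 0.6413
D_Io = 0.6413 × 150 km = 96.2 km

D ≈ 96.2 km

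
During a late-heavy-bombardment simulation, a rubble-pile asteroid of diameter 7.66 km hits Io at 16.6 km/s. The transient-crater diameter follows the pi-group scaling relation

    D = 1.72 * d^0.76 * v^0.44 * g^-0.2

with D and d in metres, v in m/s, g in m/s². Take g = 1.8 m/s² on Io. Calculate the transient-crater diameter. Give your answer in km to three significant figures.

In SI units: d = 7660 m, v = 16600 m/s.
d^0.76 = 7660^0.76 = 895.4
v^0.44 = 16600^0.44 = 71.92
g^-0.2 = 1.8^-0.2 = 0.8891
D = 1.72 × 895.4 × 71.92 × 0.8891 = 98479 m
   = 98.48 km

D ≈ 98.5 km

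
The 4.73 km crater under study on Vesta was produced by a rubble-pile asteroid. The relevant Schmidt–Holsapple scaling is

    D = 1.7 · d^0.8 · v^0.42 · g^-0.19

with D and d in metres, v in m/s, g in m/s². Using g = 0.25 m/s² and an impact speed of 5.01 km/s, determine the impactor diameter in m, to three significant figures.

d ≈ 166 m

Rearranging for d: d = [D / (1.7 · 5010^0.42 · 0.25^-0.19)]^(1/0.8).
D = 4730 m.
5010^0.42 = 35.80
0.25^-0.19 = 1.301
Denominator = 1.7 × 35.80 × 1.301 = 79.18
D / 79.18 = 4730 / 79.18 = 59.74
d = 59.74^(1/0.8) = 59.74^1.25 = 166.1 m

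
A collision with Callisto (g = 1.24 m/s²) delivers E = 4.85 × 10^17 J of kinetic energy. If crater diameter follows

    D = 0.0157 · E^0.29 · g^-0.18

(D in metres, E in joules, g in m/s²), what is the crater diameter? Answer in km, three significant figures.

E^0.29 = (4.85 × 10^17)^0.29 = 1.345 × 10^5
g^-0.18 = 1.24^-0.18 = 0.9620
D = 0.0157 × 1.345 × 10^5 × 0.9620 = 2031 m
   = 2.031 km

D ≈ 2.03 km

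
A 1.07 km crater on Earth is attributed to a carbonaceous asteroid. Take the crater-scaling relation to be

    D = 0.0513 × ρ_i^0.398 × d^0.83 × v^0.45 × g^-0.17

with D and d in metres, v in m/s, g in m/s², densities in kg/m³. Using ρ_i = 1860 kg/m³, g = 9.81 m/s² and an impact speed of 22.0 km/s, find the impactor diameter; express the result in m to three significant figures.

d ≈ 30.5 m

Rearranging for d: d = [D / (0.0513 · 1860^0.398 · 22000^0.45 · 9.81^-0.17)]^(1/0.83).
D = 1070 m.
1860^0.398 = 20.01
22000^0.45 = 89.97
9.81^-0.17 = 0.6783
Denominator = 0.0513 × 20.01 × 89.97 × 0.6783 = 62.64
D / 62.64 = 1070 / 62.64 = 17.08
d = 17.08^(1/0.83) = 17.08^1.2048 = 30.54 m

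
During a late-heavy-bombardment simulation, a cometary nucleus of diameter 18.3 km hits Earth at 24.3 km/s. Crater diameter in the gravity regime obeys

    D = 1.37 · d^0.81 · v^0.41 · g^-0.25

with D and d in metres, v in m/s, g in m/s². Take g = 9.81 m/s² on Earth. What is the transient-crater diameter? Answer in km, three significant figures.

D ≈ 138 km

In SI units: d = 18300 m, v = 24300 m/s.
d^0.81 = 18300^0.81 = 2835
v^0.41 = 24300^0.41 = 62.82
g^-0.25 = 9.81^-0.25 = 0.5650
D = 1.37 × 2835 × 62.82 × 0.5650 = 1.379 × 10^5 m
   = 137.9 km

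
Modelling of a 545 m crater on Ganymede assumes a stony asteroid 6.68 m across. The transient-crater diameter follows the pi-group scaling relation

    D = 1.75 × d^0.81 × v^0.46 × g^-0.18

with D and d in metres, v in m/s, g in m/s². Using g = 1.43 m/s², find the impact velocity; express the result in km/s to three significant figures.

v ≈ 10.7 km/s

Rearranging for v: v = [D / (1.75 · 6.68^0.81 · 1.43^-0.18)]^(1/0.46).
6.68^0.81 = 4.657
1.43^-0.18 = 0.9376
Denominator = 1.75 × 4.657 × 0.9376 = 7.641
D / 7.641 = 545 / 7.641 = 71.33
v = 71.33^(1/0.46) = 71.33^2.1739 = 10686 m/s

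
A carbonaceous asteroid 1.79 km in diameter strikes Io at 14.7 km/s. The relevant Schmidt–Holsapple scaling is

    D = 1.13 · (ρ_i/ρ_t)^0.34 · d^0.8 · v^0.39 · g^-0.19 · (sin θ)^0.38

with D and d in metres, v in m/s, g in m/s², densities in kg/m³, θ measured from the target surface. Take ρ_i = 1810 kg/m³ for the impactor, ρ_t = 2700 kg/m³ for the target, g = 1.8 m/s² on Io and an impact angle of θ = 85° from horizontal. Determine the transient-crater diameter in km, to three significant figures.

In SI units: d = 1790 m, v = 14700 m/s.
(ρ_i/ρ_t)^0.34 = (1810/2700)^0.34 = 0.8729
d^0.8 = 1790^0.8 = 400.2
v^0.39 = 14700^0.39 = 42.19
g^-0.19 = 1.8^-0.19 = 0.8943
(sin 85°)^0.38 = 0.9962^0.38 = 0.9986
D = 1.13 × 0.8729 × 400.2 × 42.19 × 0.8943 × 0.9986 = 14873 m
   = 14.87 km

D ≈ 14.9 km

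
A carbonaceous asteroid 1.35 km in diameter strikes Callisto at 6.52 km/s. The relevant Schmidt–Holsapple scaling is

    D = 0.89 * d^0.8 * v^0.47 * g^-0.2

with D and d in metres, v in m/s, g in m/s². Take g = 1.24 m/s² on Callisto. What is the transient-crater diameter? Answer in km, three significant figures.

D ≈ 16.9 km

In SI units: d = 1350 m, v = 6520 m/s.
d^0.8 = 1350^0.8 = 319.4
v^0.47 = 6520^0.47 = 62.04
g^-0.2 = 1.24^-0.2 = 0.9579
D = 0.89 × 319.4 × 62.04 × 0.9579 = 16893 m
   = 16.89 km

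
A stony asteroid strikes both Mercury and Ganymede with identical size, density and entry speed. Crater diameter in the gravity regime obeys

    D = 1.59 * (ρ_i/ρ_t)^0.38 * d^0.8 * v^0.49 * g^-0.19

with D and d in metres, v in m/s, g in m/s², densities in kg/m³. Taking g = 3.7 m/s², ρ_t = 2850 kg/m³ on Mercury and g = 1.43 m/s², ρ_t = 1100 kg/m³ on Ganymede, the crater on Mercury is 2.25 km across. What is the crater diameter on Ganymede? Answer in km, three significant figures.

D ≈ 3.87 km

The impactor-only factors (d, v, ρ_i) cancel in the ratio, leaving D_Ganymede/D_Mercury = (g_Ganymede/g_Mercury)^-0.19 · (ρ_t,Mercury/ρ_t,Ganymede)^0.38.
(1.43/3.7)^-0.19 = 0.3865^-0.19 = 1.198
(2850/1100)^0.38 = 2.591^0.38 = 1.436
Ratio = 1.198 × 1.436 = 1.720
D_Ganymede = 1.720 × 2.25 km = 3.87 km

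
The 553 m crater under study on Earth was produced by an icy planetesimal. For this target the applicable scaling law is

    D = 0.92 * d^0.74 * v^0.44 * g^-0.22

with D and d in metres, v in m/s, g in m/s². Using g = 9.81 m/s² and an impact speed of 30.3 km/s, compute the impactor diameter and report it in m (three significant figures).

Rearranging for d: d = [D / (0.92 · 30300^0.44 · 9.81^-0.22)]^(1/0.74).
30300^0.44 = 93.72
9.81^-0.22 = 0.6051
Denominator = 0.92 × 93.72 × 0.6051 = 52.17
D / 52.17 = 553 / 52.17 = 10.60
d = 10.60^(1/0.74) = 10.60^1.3514 = 24.30 m

d ≈ 24.3 m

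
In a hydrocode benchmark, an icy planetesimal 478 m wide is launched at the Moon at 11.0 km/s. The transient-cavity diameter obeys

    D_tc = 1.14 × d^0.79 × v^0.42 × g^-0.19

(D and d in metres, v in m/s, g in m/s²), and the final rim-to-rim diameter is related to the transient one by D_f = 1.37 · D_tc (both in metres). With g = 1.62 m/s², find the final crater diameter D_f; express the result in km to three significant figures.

D_f ≈ 9.29 km

v = 11000 m/s.
d^0.79 = 478^0.79 = 130.8
v^0.42 = 11000^0.42 = 49.82
g^-0.19 = 1.62^-0.19 = 0.9124
D_tc = 1.14 × 130.8 × 49.82 × 0.9124 = 6778 m
D_f = 1.37 × 6778 = 9286 m
     = 9.286 km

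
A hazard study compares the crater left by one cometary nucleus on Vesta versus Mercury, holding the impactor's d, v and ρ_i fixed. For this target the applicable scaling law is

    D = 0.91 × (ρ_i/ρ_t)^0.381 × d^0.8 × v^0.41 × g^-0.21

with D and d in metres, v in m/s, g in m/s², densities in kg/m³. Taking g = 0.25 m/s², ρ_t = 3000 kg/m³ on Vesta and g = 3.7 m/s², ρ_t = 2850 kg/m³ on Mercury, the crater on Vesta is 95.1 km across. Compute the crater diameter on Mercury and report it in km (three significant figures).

D ≈ 55.1 km

The impactor-only factors (d, v, ρ_i) cancel in the ratio, leaving D_Mercury/D_Vesta = (g_Mercury/g_Vesta)^-0.21 · (ρ_t,Vesta/ρ_t,Mercury)^0.381.
(3.7/0.25)^-0.21 = 14.80^-0.21 = 0.5679
(3000/2850)^0.381 = 1.053^0.381 = 1.020
Ratio = 0.5679 × 1.020 = 0.5793
D_Mercury = 0.5793 × 95.1 km = 55.1 km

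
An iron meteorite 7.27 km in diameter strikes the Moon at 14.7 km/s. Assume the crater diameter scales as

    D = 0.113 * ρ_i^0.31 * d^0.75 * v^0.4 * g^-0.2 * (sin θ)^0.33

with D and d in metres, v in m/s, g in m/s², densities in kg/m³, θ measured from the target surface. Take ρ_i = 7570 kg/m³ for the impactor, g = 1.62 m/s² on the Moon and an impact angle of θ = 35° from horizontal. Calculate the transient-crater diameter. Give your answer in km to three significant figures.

D ≈ 49.8 km

In SI units: d = 7270 m, v = 14700 m/s.
ρ_i^0.31 = 7570^0.31 = 15.94
d^0.75 = 7270^0.75 = 787.3
v^0.4 = 14700^0.4 = 46.44
g^-0.2 = 1.62^-0.2 = 0.9080
(sin 35°)^0.33 = 0.5736^0.33 = 0.8324
D = 0.113 × 15.94 × 787.3 × 46.44 × 0.9080 × 0.8324 = 49776 m
   = 49.78 km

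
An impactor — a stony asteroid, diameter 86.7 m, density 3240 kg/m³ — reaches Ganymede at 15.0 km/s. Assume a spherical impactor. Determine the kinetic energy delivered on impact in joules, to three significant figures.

v = 15000 m/s.
Mass m = (π/6) ρ d³ = (π/6) × 3240 × (86.7)³ = 1.106 × 10^9 kg
E = ½ m v² = 0.5 × 1.106 × 10^9 × (15000)² = 1.244 × 10^17 J

E ≈ 1.24 × 10^17 J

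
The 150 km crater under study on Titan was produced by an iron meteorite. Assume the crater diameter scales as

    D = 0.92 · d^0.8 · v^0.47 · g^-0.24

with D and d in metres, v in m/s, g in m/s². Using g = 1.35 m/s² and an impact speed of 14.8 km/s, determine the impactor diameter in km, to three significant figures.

d ≈ 12.7 km

Rearranging for d: d = [D / (0.92 · 14800^0.47 · 1.35^-0.24)]^(1/0.8).
D = 150000 m.
14800^0.47 = 91.21
1.35^-0.24 = 0.9305
Denominator = 0.92 × 91.21 × 0.9305 = 78.08
D / 78.08 = 150000 / 78.08 = 1921
d = 1921^(1/0.8) = 1921^1.25 = 12718 m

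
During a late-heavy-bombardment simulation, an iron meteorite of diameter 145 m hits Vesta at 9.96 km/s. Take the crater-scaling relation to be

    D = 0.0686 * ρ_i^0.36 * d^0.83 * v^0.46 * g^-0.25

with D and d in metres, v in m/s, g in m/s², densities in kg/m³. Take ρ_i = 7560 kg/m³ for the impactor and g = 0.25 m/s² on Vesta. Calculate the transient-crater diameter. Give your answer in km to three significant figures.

D ≈ 10.4 km

In SI units: v = 9960 m/s.
ρ_i^0.36 = 7560^0.36 = 24.90
d^0.83 = 145^0.83 = 62.22
v^0.46 = 9960^0.46 = 69.06
g^-0.25 = 0.25^-0.25 = 1.414
D = 0.0686 × 24.90 × 62.22 × 69.06 × 1.414 = 10378 m
   = 10.38 km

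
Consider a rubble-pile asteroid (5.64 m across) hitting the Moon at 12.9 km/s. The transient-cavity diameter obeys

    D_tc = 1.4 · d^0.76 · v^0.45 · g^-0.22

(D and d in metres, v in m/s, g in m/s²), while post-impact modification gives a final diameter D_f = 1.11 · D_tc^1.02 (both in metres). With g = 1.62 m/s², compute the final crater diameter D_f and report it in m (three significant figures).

D_f ≈ 414 m

v = 12900 m/s.
d^0.76 = 5.64^0.76 = 3.724
v^0.45 = 12900^0.45 = 70.76
g^-0.22 = 1.62^-0.22 = 0.8993
D_tc = 1.4 × 3.724 × 70.76 × 0.8993 = 331.8 m
D_f = 1.11 × (331.8)^1.02 = 413.6 m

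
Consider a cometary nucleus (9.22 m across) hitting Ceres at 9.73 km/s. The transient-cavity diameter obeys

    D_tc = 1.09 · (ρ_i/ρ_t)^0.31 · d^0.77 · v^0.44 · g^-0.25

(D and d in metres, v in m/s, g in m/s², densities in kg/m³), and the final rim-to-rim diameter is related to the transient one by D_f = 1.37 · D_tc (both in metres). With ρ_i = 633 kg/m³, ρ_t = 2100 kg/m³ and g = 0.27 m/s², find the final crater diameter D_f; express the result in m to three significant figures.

D_f ≈ 449 m

v = 9730 m/s.
(ρ_i/ρ_t)^0.31 = (633/2100)^0.31 = 0.6895
d^0.77 = 9.22^0.77 = 5.531
v^0.44 = 9730^0.44 = 56.86
g^-0.25 = 0.27^-0.25 = 1.387
D_tc = 1.09 × 0.6895 × 5.531 × 56.86 × 1.387 = 327.8 m
D_f = 1.37 × 327.8 = 449.1 m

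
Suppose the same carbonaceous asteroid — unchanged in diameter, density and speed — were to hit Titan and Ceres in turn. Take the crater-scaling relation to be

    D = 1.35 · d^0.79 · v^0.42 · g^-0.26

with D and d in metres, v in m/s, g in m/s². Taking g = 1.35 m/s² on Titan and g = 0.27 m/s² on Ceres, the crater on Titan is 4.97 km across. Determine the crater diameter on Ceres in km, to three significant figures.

D ≈ 7.55 km

All impactor-dependent factors cancel in the ratio, leaving D_Ceres/D_Titan = (g_Ceres/g_Titan)^-0.26.
(0.27/1.35)^-0.26 = 0.2000^-0.26 = 1.520
D_Ceres = 1.520 × 4.97 km = 7.55 km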